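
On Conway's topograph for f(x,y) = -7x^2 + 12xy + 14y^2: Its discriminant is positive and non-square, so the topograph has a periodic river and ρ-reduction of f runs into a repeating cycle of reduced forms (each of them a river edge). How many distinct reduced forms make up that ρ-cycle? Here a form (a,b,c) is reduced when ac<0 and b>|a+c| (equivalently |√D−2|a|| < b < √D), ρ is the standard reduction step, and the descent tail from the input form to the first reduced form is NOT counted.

D = 536, ⌊√D⌋ = 23
river: ρ → (14,16,-5)
river: ρ → (-5,14,17)
river: ρ → (17,20,-2)
river: ρ → (-2,20,17)
river: ρ → (17,14,-5)
river: ρ → (-5,16,14)
river: ρ → (14,12,-7)
river: ρ → (-7,16,10)
river: ρ → (10,4,-13)
river: ρ → (-13,22,1)
river: ρ → (1,22,-13)
river: ρ → (-13,4,10)
river: ρ → (10,16,-7)
river: ρ → (-7,12,14)
ρ-cycle length = 14 (tail of 0 descent steps not counted)

14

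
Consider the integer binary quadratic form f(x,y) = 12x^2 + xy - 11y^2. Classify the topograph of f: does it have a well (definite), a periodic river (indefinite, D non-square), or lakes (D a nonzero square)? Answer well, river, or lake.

D = b²−4ac = 1² − 4·12·(-11) = 529
D = 23² is a perfect square ⇒ form factors over ℤ ⇒ lakes

lake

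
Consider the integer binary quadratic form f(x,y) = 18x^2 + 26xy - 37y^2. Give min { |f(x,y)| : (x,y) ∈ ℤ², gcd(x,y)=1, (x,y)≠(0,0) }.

river: ρ → (-37,48,7)
river: ρ → (7,50,-30)
river: ρ → (-30,10,27)
river: ρ → (27,44,-13)
river: ρ → (-13,34,42)
river: ρ → (42,50,-5)
river: ρ → (-5,50,42)
river: ρ → (42,34,-13)
river: ρ → (-13,44,27)
river: ρ → (27,10,-30)
river: ρ → (-30,50,7)
river: ρ → (7,48,-37)
river: ρ → (-37,26,18)
river: ρ → (18,46,-17)
river: ρ → (-17,56,3)
river: ρ → (3,52,-53)
river: ρ → (-53,54,2)
river: ρ → (2,54,-53)
river: ρ → (-53,52,3)
river: ρ → (3,56,-17)
river: ρ → (-17,46,18)
river: ρ → (18,26,-37)
closes: descent 0, river 22
min |a| on river = 2

2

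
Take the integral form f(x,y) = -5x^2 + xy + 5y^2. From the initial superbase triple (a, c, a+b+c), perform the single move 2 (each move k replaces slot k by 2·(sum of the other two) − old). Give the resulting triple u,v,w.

start (-5,5,1) = (f(1,0),f(0,1),f(1,1))
replace slot 2: 2·((-5)+1) − 5 = -13 → (-5,-13,1)

-5,-13,1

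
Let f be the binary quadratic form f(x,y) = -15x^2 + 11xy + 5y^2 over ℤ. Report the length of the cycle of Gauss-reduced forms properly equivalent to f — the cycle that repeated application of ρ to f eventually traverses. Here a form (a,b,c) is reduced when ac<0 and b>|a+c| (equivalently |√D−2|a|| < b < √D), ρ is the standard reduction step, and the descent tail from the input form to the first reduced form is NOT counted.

D = 421, ⌊√D⌋ = 20
river: ρ → (5,19,-3)
river: ρ → (-3,17,11)
river: ρ → (11,5,-9)
river: ρ → (-9,13,7)
river: ρ → (7,15,-7)
river: ρ → (-7,13,9)
river: ρ → (9,5,-11)
river: ρ → (-11,17,3)
river: ρ → (3,19,-5)
river: ρ → (-5,11,15)
river: ρ → (15,19,-1)
river: ρ → (-1,19,15)
river: ρ → (15,11,-5)
river: ρ → (-5,19,3)
river: ρ → (3,17,-11)
river: ρ → (-11,5,9)
river: ρ → (9,13,-7)
river: ρ → (-7,15,7)
river: ρ → (7,13,-9)
river: ρ → (-9,5,11)
river: ρ → (11,17,-3)
river: ρ → (-3,19,5)
river: ρ → (5,11,-15)
river: ρ → (-15,19,1)
river: ρ → (1,19,-15)
river: ρ → (-15,11,5)
ρ-cycle length = 26 (tail of 0 descent steps not counted)

26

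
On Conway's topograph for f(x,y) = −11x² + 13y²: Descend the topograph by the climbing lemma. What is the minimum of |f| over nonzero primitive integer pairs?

descent: ρ → (13,0,-11)
descent: ρ → (-11,22,2)  [lands on river]
river: ρ → (2,22,-11)
closes: descent 2, river 2
min |a| on river = 2

2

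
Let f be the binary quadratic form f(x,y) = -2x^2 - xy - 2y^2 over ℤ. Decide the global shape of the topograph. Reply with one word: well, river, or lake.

D = b²−4ac = (-1)² − 4·(-2)·(-2) = -15
D < 0 ⇒ definite ⇒ every region one sign ⇒ single well

well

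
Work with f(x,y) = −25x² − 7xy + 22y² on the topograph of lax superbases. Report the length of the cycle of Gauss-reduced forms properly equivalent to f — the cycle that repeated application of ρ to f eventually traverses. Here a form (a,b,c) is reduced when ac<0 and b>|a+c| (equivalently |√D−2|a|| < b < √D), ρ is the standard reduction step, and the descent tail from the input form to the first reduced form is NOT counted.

D = 2249, ⌊√D⌋ = 47
descent: ρ → (22,7,-25)  [lands on river]
river: ρ → (-25,43,4)
river: ρ → (4,45,-14)
river: ρ → (-14,39,13)
river: ρ → (13,39,-14)
river: ρ → (-14,45,4)
river: ρ → (4,43,-25)
river: ρ → (-25,7,22)
river: ρ → (22,37,-10)
river: ρ → (-10,43,10)
river: ρ → (10,37,-22)
river: ρ → (-22,7,25)
river: ρ → (25,43,-4)
river: ρ → (-4,45,14)
river: ρ → (14,39,-13)
river: ρ → (-13,39,14)
river: ρ → (14,45,-4)
river: ρ → (-4,43,25)
river: ρ → (25,7,-22)
river: ρ → (-22,37,10)
river: ρ → (10,43,-10)
river: ρ → (-10,37,22)
ρ-cycle length = 22 (tail of 1 descent step not counted)

22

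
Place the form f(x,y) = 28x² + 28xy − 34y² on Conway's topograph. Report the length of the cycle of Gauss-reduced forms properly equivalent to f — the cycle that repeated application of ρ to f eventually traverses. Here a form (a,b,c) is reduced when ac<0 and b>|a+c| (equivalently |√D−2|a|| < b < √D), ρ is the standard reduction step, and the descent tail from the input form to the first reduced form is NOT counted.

D = 4592, ⌊√D⌋ = 67
river: ρ → (-34,40,22)
river: ρ → (22,48,-26)
river: ρ → (-26,56,14)
river: ρ → (14,56,-26)
river: ρ → (-26,48,22)
river: ρ → (22,40,-34)
river: ρ → (-34,28,28)
river: ρ → (28,28,-34)
ρ-cycle length = 8 (tail of 0 descent steps not counted)

8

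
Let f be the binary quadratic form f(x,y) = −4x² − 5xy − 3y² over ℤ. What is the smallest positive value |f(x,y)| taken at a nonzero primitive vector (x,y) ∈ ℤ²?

translate: b→-3 (≡5 mod 8), so (4,5,3)→(4,-3,2)
flip: (4,-3,2)→(2,3,4)
translate: b→-1 (≡3 mod 4), so (2,3,4)→(2,-1,3)
reduced (well bottom): (2,-1,3) with a≤c, −a<b≤a
well minimum |f| = |-2| = 2 (negative-definite)

2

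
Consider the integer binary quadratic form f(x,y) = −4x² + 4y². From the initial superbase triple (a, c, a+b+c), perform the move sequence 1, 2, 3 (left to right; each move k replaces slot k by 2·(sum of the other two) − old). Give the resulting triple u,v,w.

start (-4,4,0) = (f(1,0),f(0,1),f(1,1))
replace slot 1: 2·(4+0) − (-4) = 12 → (12,4,0)
replace slot 2: 2·(12+0) − 4 = 20 → (12,20,0)
replace slot 3: 2·(12+20) − 0 = 64 → (12,20,64)

12,20,64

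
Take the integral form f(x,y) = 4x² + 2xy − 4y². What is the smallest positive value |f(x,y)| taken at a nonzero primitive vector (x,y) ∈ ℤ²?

river: ρ → (-4,6,2)
river: ρ → (2,6,-4)
river: ρ → (-4,2,4)
river: ρ → (4,6,-2)
river: ρ → (-2,6,4)
river: ρ → (4,2,-4)
closes: descent 0, river 6
min |a| on river = 2

2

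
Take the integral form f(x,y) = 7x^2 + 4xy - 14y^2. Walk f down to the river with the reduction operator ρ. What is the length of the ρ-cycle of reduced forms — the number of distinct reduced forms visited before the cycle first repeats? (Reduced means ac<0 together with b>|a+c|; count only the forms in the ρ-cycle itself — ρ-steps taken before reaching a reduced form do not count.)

D = 408, ⌊√D⌋ = 20
descent: ρ → (-14,-4,7)
descent: ρ → (7,18,-3)  [lands on river]
river: ρ → (-3,18,7)
river: ρ → (7,10,-11)
river: ρ → (-11,12,6)
river: ρ → (6,12,-11)
river: ρ → (-11,10,7)
ρ-cycle length = 6 (tail of 2 descent steps not counted)

6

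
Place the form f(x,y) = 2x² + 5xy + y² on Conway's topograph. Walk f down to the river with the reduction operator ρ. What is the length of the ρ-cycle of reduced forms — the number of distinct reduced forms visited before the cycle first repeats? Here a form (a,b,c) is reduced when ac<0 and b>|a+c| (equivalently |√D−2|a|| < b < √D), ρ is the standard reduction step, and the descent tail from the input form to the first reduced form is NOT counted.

D = 17, ⌊√D⌋ = 4
descent: ρ → (1,3,-2)  [lands on river]
river: ρ → (-2,1,2)
river: ρ → (2,3,-1)
river: ρ → (-1,3,2)
river: ρ → (2,1,-2)
river: ρ → (-2,3,1)
ρ-cycle length = 6 (tail of 1 descent step not counted)

6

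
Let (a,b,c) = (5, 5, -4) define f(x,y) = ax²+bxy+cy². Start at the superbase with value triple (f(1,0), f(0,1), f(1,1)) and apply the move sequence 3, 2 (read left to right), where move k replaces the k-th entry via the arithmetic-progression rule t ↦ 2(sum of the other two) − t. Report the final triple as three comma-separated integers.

start (5,-4,6) = (f(1,0),f(0,1),f(1,1))
replace slot 3: 2·(5+(-4)) − 6 = -4 → (5,-4,-4)
replace slot 2: 2·(5+(-4)) − (-4) = 6 → (5,6,-4)

5,6,-4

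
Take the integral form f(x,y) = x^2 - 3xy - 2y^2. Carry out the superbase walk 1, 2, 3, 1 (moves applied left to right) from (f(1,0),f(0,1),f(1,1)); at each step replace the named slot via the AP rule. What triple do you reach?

start (1,-2,-4) = (f(1,0),f(0,1),f(1,1))
replace slot 1: 2·((-2)+(-4)) − 1 = -13 → (-13,-2,-4)
replace slot 2: 2·((-13)+(-4)) − (-2) = -32 → (-13,-32,-4)
replace slot 3: 2·((-13)+(-32)) − (-4) = -86 → (-13,-32,-86)
replace slot 1: 2·((-32)+(-86)) − (-13) = -223 → (-223,-32,-86)

-223,-32,-86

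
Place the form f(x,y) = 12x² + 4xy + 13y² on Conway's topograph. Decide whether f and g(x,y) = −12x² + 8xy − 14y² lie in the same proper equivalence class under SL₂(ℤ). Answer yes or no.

D₁ = -608, D₂ = -608
f: reduced (well bottom): (12,4,13) with a≤c, −a<b≤a
g is negative-definite; reduce −g:
−g: reduced (well bottom): (12,-8,14) with a≤c, −a<b≤a
flip sign back: reduced form of g is (-12,8,-14)
reduced forms (12, 4, 13) vs (-12, 8, -14) ⇒ inequivalent

no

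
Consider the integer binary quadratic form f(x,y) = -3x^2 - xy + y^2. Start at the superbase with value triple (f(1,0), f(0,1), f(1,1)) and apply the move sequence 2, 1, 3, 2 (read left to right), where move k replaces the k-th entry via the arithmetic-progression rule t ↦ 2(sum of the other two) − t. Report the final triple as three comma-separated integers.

start (-3,1,-3) = (f(1,0),f(0,1),f(1,1))
replace slot 2: 2·((-3)+(-3)) − 1 = -13 → (-3,-13,-3)
replace slot 1: 2·((-13)+(-3)) − (-3) = -29 → (-29,-13,-3)
replace slot 3: 2·((-29)+(-13)) − (-3) = -81 → (-29,-13,-81)
replace slot 2: 2·((-29)+(-81)) − (-13) = -207 → (-29,-207,-81)

-29,-207,-81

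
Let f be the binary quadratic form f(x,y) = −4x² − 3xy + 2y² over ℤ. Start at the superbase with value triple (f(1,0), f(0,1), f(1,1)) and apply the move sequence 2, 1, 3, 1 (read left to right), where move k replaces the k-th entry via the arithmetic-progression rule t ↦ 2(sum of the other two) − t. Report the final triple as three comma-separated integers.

start (-4,2,-5) = (f(1,0),f(0,1),f(1,1))
replace slot 2: 2·((-4)+(-5)) − 2 = -20 → (-4,-20,-5)
replace slot 1: 2·((-20)+(-5)) − (-4) = -46 → (-46,-20,-5)
replace slot 3: 2·((-46)+(-20)) − (-5) = -127 → (-46,-20,-127)
replace slot 1: 2·((-20)+(-127)) − (-46) = -248 → (-248,-20,-127)

-248,-20,-127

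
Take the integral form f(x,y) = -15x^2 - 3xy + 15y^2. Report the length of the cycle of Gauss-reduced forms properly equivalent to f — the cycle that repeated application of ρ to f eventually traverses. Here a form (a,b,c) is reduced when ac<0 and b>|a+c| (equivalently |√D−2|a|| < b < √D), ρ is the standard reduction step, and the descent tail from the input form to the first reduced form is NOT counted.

D = 909, ⌊√D⌋ = 30
descent: ρ → (15,3,-15)  [lands on river]
river: ρ → (-15,27,3)
river: ρ → (3,27,-15)
river: ρ → (-15,3,15)
river: ρ → (15,27,-3)
river: ρ → (-3,27,15)
ρ-cycle length = 6 (tail of 1 descent step not counted)

6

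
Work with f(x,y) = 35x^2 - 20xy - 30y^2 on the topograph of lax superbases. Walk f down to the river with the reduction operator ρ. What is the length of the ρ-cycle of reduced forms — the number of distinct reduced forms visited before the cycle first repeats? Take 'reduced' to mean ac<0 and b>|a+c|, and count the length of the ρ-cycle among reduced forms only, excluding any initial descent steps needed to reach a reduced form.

D = 4600, ⌊√D⌋ = 67
descent: ρ → (-30,20,35)  [lands on river]
river: ρ → (35,50,-15)
river: ρ → (-15,40,50)
river: ρ → (50,60,-5)
river: ρ → (-5,60,50)
river: ρ → (50,40,-15)
river: ρ → (-15,50,35)
river: ρ → (35,20,-30)
river: ρ → (-30,40,25)
river: ρ → (25,60,-10)
river: ρ → (-10,60,25)
river: ρ → (25,40,-30)
ρ-cycle length = 12 (tail of 1 descent step not counted)

12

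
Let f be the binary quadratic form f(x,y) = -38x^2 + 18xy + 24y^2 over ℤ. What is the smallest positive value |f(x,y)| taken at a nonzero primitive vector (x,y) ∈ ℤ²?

river: ρ → (24,30,-32)
river: ρ → (-32,34,22)
river: ρ → (22,54,-12)
river: ρ → (-12,42,46)
river: ρ → (46,50,-8)
river: ρ → (-8,62,4)
river: ρ → (4,58,-38)
river: ρ → (-38,18,24)
closes: descent 0, river 8
min |a| on river = 4

4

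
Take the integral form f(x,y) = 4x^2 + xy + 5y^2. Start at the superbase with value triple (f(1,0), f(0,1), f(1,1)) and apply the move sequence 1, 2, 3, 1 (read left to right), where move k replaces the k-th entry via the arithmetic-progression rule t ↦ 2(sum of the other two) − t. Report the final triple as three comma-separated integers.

start (4,5,10) = (f(1,0),f(0,1),f(1,1))
replace slot 1: 2·(5+10) − 4 = 26 → (26,5,10)
replace slot 2: 2·(26+10) − 5 = 67 → (26,67,10)
replace slot 3: 2·(26+67) − 10 = 176 → (26,67,176)
replace slot 1: 2·(67+176) − 26 = 460 → (460,67,176)

460,67,176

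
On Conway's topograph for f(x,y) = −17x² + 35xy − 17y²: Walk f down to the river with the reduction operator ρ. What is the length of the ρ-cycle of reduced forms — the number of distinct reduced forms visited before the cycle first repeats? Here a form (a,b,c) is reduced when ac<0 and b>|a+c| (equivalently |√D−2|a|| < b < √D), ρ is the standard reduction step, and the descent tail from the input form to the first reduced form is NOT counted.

D = 69, ⌊√D⌋ = 8
descent: ρ → (-17,-1,1)
descent: ρ → (1,7,-5)  [lands on river]
river: ρ → (-5,3,3)
river: ρ → (3,3,-5)
river: ρ → (-5,7,1)
ρ-cycle length = 4 (tail of 2 descent steps not counted)

4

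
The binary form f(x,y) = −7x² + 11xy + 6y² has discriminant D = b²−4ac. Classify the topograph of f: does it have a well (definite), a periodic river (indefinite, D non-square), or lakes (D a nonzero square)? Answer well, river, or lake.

D = b²−4ac = 11² − 4·(-7)·6 = 289
D = 17² is a perfect square ⇒ form factors over ℤ ⇒ lakes

lake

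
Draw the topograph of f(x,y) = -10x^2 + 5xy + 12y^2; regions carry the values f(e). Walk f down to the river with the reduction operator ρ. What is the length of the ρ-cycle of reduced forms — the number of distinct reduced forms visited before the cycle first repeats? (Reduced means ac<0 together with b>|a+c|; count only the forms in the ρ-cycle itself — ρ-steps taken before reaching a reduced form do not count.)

D = 505, ⌊√D⌋ = 22
river: ρ → (12,19,-3)
river: ρ → (-3,17,18)
river: ρ → (18,19,-2)
river: ρ → (-2,21,8)
river: ρ → (8,11,-12)
river: ρ → (-12,13,7)
river: ρ → (7,15,-10)
river: ρ → (-10,5,12)
ρ-cycle length = 8 (tail of 0 descent steps not counted)

8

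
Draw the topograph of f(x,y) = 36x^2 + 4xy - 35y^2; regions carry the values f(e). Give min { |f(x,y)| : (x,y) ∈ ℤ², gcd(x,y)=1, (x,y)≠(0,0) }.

river: ρ → (-35,66,5)
river: ρ → (5,64,-48)
river: ρ → (-48,32,21)
river: ρ → (21,52,-28)
river: ρ → (-28,60,13)
river: ρ → (13,70,-3)
river: ρ → (-3,68,36)
river: ρ → (36,4,-35)
closes: descent 0, river 8
min |a| on river = 3

3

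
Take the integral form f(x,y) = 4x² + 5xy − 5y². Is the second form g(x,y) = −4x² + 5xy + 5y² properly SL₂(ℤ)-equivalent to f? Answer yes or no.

D₁ = 105, D₂ = 105
river cycle of f (length 6): (-5, 5, 4), (4, 3, -6), (-6, 9, 1), (1, 9, -6), (-6, 3, 4), (4, 5, -5)
river cycle of g (length 6): (5, 5, -4), (-4, 3, 6), (6, 9, -1), (-1, 9, 6), (6, 3, -4), (-4, 5, 5)
cycles differ ⇒ inequivalent

no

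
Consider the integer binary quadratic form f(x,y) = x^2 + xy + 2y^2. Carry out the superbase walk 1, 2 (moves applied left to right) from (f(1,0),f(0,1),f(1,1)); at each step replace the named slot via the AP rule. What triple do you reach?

start (1,2,4) = (f(1,0),f(0,1),f(1,1))
replace slot 1: 2·(2+4) − 1 = 11 → (11,2,4)
replace slot 2: 2·(11+4) − 2 = 28 → (11,28,4)

11,28,4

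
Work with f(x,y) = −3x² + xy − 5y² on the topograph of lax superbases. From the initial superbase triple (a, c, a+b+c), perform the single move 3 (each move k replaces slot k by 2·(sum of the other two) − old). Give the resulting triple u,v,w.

start (-3,-5,-7) = (f(1,0),f(0,1),f(1,1))
replace slot 3: 2·((-3)+(-5)) − (-7) = -9 → (-3,-5,-9)

-3,-5,-9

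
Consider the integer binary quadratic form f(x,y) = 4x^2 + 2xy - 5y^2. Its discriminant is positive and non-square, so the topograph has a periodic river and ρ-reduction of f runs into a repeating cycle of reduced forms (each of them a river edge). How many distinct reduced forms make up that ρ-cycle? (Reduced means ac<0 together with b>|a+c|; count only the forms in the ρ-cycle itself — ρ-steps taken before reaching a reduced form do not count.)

D = 84, ⌊√D⌋ = 9
river: ρ → (-5,8,1)
river: ρ → (1,8,-5)
river: ρ → (-5,2,4)
river: ρ → (4,6,-3)
river: ρ → (-3,6,4)
river: ρ → (4,2,-5)
ρ-cycle length = 6 (tail of 0 descent steps not counted)

6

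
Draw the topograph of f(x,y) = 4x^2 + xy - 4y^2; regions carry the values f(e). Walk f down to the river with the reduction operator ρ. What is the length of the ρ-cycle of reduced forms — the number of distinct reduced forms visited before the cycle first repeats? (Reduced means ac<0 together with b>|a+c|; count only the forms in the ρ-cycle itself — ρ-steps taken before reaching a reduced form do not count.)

D = 65, ⌊√D⌋ = 8
river: ρ → (-4,7,1)
river: ρ → (1,7,-4)
river: ρ → (-4,1,4)
river: ρ → (4,7,-1)
river: ρ → (-1,7,4)
river: ρ → (4,1,-4)
ρ-cycle length = 6 (tail of 0 descent steps not counted)

6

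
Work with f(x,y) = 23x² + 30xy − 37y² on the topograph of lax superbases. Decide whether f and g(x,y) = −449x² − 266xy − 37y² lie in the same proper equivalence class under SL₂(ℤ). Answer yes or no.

D₁ = 4304, D₂ = 4304
river cycle of f (length 10): (-37, 44, 16), (16, 52, -25), (-25, 48, 20), (20, 32, -41), (-41, 50, 11), (11, 60, -16), (-16, 36, 47), (47, 58, -5), (-5, 62, 23), (23, 30, -37)
river cycle of g (length 10): (-37, 44, 16), (16, 52, -25), (-25, 48, 20), (20, 32, -41), (-41, 50, 11), (11, 60, -16), (-16, 36, 47), (47, 58, -5), (-5, 62, 23), (23, 30, -37)
cycles coincide ⇒ equivalent

yes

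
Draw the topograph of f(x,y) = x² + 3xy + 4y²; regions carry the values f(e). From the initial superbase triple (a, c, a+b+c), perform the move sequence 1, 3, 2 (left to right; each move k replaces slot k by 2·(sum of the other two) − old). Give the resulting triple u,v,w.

start (1,4,8) = (f(1,0),f(0,1),f(1,1))
replace slot 1: 2·(4+8) − 1 = 23 → (23,4,8)
replace slot 3: 2·(23+4) − 8 = 46 → (23,4,46)
replace slot 2: 2·(23+46) − 4 = 134 → (23,134,46)

23,134,46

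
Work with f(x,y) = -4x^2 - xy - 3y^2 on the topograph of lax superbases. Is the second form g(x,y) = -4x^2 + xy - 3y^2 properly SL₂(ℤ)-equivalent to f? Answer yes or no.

D₁ = -47, D₂ = -47
f is negative-definite; reduce −f:
−f: flip: (4,1,3)→(3,-1,4)
−f: reduced (well bottom): (3,-1,4) with a≤c, −a<b≤a
flip sign back: reduced form of f is (-3,1,-4)
g is negative-definite; reduce −g:
−g: flip: (4,-1,3)→(3,1,4)
−g: reduced (well bottom): (3,1,4) with a≤c, −a<b≤a
flip sign back: reduced form of g is (-3,-1,-4)
reduced forms (-3, 1, -4) vs (-3, -1, -4) ⇒ inequivalent

no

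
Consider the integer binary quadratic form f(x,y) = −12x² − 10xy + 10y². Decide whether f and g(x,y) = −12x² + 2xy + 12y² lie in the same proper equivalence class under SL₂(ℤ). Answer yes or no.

D₁ = 580, D₂ = 580
river cycle of f (length 10): (10, 10, -12), (-12, 14, 8), (8, 18, -8), (-8, 14, 12), (12, 10, -10), (-10, 10, 12), (12, 14, -8), (-8, 18, 8), (8, 14, -12), (-12, 10, 10)
river cycle of g (length 6): (12, 22, -2), (-2, 22, 12), (12, 2, -12), (-12, 22, 2), (2, 22, -12), (-12, 2, 12)
cycles differ ⇒ inequivalent

no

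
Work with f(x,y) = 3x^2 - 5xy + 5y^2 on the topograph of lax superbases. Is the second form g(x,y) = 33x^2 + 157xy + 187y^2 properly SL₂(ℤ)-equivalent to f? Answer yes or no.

D₁ = -35, D₂ = -35
f: translate: b→1 (≡-5 mod 6), so (3,-5,5)→(3,1,3)
f: reduced (well bottom): (3,1,3) with a≤c, −a<b≤a
g: translate: b→25 (≡157 mod 66), so (33,157,187)→(33,25,5)
g: flip: (33,25,5)→(5,-25,33)
g: translate: b→5 (≡-25 mod 10), so (5,-25,33)→(5,5,3)
g: flip: (5,5,3)→(3,-5,5)
g: translate: b→1 (≡-5 mod 6), so (3,-5,5)→(3,1,3)
g: reduced (well bottom): (3,1,3) with a≤c, −a<b≤a
reduced forms (3, 1, 3) vs (3, 1, 3) ⇒ equivalent

yes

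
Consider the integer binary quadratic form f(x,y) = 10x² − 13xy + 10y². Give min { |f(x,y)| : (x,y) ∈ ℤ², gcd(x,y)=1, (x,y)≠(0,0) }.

translate: b→7 (≡-13 mod 20), so (10,-13,10)→(10,7,7)
flip: (10,7,7)→(7,-7,10)
translate: b→7 (≡-7 mod 14), so (7,-7,10)→(7,7,10)
reduced (well bottom): (7,7,10) with a≤c, −a<b≤a
well minimum = a = 7

7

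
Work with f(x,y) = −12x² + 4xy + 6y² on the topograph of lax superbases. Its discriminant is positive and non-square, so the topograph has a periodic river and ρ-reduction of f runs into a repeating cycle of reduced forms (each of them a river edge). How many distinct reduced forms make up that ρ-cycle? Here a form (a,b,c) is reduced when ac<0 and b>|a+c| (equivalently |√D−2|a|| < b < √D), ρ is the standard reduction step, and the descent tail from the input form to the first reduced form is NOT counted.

D = 304, ⌊√D⌋ = 17
descent: ρ → (6,8,-10)  [lands on river]
river: ρ → (-10,12,4)
river: ρ → (4,12,-10)
river: ρ → (-10,8,6)
river: ρ → (6,16,-2)
river: ρ → (-2,16,6)
ρ-cycle length = 6 (tail of 1 descent step not counted)

6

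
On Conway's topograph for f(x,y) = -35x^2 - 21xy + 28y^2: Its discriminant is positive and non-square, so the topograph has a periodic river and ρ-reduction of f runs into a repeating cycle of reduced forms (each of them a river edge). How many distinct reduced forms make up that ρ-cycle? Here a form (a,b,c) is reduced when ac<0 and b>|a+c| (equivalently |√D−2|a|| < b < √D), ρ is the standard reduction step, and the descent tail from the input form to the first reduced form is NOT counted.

D = 4361, ⌊√D⌋ = 66
descent: ρ → (28,21,-35)  [lands on river]
river: ρ → (-35,49,14)
river: ρ → (14,63,-7)
river: ρ → (-7,63,14)
river: ρ → (14,49,-35)
river: ρ → (-35,21,28)
river: ρ → (28,35,-28)
river: ρ → (-28,21,35)
river: ρ → (35,49,-14)
river: ρ → (-14,63,7)
river: ρ → (7,63,-14)
river: ρ → (-14,49,35)
river: ρ → (35,21,-28)
river: ρ → (-28,35,28)
ρ-cycle length = 14 (tail of 1 descent step not counted)

14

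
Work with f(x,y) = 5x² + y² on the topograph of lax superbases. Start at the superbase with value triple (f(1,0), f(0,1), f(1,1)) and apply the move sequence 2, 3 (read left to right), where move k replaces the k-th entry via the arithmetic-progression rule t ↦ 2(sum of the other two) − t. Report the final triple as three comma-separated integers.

start (5,1,6) = (f(1,0),f(0,1),f(1,1))
replace slot 2: 2·(5+6) − 1 = 21 → (5,21,6)
replace slot 3: 2·(5+21) − 6 = 46 → (5,21,46)

5,21,46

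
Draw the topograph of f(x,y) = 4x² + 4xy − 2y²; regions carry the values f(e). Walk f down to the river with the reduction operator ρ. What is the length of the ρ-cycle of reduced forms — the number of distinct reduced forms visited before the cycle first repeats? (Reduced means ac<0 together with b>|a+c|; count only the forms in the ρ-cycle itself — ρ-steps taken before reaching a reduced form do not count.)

D = 48, ⌊√D⌋ = 6
river: ρ → (-2,4,4)
river: ρ → (4,4,-2)
ρ-cycle length = 2 (tail of 0 descent steps not counted)

2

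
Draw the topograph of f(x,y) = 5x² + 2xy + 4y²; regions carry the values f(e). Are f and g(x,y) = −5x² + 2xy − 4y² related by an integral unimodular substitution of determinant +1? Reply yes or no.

D₁ = -76, D₂ = -76
f: flip: (5,2,4)→(4,-2,5)
f: reduced (well bottom): (4,-2,5) with a≤c, −a<b≤a
g is negative-definite; reduce −g:
−g: flip: (5,-2,4)→(4,2,5)
−g: reduced (well bottom): (4,2,5) with a≤c, −a<b≤a
flip sign back: reduced form of g is (-4,-2,-5)
reduced forms (4, -2, 5) vs (-4, -2, -5) ⇒ inequivalent

no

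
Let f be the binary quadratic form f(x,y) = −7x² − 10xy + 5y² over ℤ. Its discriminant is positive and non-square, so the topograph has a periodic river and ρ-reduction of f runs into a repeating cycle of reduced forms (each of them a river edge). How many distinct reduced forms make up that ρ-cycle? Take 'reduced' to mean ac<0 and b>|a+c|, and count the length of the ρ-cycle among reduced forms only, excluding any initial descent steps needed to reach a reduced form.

D = 240, ⌊√D⌋ = 15
descent: ρ → (5,10,-7)  [lands on river]
river: ρ → (-7,4,8)
river: ρ → (8,12,-3)
river: ρ → (-3,12,8)
river: ρ → (8,4,-7)
river: ρ → (-7,10,5)
ρ-cycle length = 6 (tail of 1 descent step not counted)

6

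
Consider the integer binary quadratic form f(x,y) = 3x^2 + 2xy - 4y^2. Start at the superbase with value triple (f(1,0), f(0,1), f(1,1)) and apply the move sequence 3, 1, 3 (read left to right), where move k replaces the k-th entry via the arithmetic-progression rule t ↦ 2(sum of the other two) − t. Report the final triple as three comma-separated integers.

start (3,-4,1) = (f(1,0),f(0,1),f(1,1))
replace slot 3: 2·(3+(-4)) − 1 = -3 → (3,-4,-3)
replace slot 1: 2·((-4)+(-3)) − 3 = -17 → (-17,-4,-3)
replace slot 3: 2·((-17)+(-4)) − (-3) = -39 → (-17,-4,-39)

-17,-4,-39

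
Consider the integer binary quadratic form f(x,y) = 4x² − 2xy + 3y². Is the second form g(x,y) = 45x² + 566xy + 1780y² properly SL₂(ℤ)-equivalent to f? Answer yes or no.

D₁ = -44, D₂ = -44
f: flip: (4,-2,3)→(3,2,4)
f: reduced (well bottom): (3,2,4) with a≤c, −a<b≤a
g: translate: b→26 (≡566 mod 90), so (45,566,1780)→(45,26,4)
g: flip: (45,26,4)→(4,-26,45)
g: translate: b→-2 (≡-26 mod 8), so (4,-26,45)→(4,-2,3)
g: flip: (4,-2,3)→(3,2,4)
g: reduced (well bottom): (3,2,4) with a≤c, −a<b≤a
reduced forms (3, 2, 4) vs (3, 2, 4) ⇒ equivalent

yes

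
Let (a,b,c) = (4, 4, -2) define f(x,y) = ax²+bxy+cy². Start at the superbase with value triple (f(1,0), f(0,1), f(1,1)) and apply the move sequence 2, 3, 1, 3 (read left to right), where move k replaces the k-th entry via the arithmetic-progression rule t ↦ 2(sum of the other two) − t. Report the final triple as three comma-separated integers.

start (4,-2,6) = (f(1,0),f(0,1),f(1,1))
replace slot 2: 2·(4+6) − (-2) = 22 → (4,22,6)
replace slot 3: 2·(4+22) − 6 = 46 → (4,22,46)
replace slot 1: 2·(22+46) − 4 = 132 → (132,22,46)
replace slot 3: 2·(132+22) − 46 = 262 → (132,22,262)

132,22,262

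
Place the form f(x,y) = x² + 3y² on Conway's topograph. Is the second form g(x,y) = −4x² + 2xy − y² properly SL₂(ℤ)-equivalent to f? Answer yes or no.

D₁ = -12, D₂ = -12
f: reduced (well bottom): (1,0,3) with a≤c, −a<b≤a
g is negative-definite; reduce −g:
−g: flip: (4,-2,1)→(1,2,4)
−g: translate: b→0 (≡2 mod 2), so (1,2,4)→(1,0,3)
−g: reduced (well bottom): (1,0,3) with a≤c, −a<b≤a
flip sign back: reduced form of g is (-1,0,-3)
reduced forms (1, 0, 3) vs (-1, 0, -3) ⇒ inequivalent

no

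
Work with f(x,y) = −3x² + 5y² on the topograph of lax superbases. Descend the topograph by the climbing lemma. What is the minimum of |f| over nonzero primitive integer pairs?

descent: ρ → (5,0,-3)
descent: ρ → (-3,6,2)  [lands on river]
river: ρ → (2,6,-3)
closes: descent 2, river 2
min |a| on river = 2

2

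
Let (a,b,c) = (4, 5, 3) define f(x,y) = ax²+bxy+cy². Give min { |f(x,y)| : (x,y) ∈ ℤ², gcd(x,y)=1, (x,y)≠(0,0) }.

translate: b→-3 (≡5 mod 8), so (4,5,3)→(4,-3,2)
flip: (4,-3,2)→(2,3,4)
translate: b→-1 (≡3 mod 4), so (2,3,4)→(2,-1,3)
reduced (well bottom): (2,-1,3) with a≤c, −a<b≤a
well minimum = a = 2

2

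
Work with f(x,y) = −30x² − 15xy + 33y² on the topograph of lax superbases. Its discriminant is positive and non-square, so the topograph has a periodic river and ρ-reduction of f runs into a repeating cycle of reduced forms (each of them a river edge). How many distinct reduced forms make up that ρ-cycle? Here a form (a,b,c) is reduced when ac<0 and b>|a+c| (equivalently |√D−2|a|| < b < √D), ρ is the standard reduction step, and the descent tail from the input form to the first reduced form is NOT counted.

D = 4185, ⌊√D⌋ = 64
descent: ρ → (33,15,-30)  [lands on river]
river: ρ → (-30,45,18)
river: ρ → (18,63,-3)
river: ρ → (-3,63,18)
river: ρ → (18,45,-30)
river: ρ → (-30,15,33)
river: ρ → (33,51,-12)
river: ρ → (-12,45,45)
river: ρ → (45,45,-12)
river: ρ → (-12,51,33)
ρ-cycle length = 10 (tail of 1 descent step not counted)

10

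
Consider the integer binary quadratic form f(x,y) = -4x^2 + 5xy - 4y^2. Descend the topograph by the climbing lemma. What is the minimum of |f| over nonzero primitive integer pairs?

translate: b→3 (≡-5 mod 8), so (4,-5,4)→(4,3,3)
flip: (4,3,3)→(3,-3,4)
translate: b→3 (≡-3 mod 6), so (3,-3,4)→(3,3,4)
reduced (well bottom): (3,3,4) with a≤c, −a<b≤a
well minimum |f| = |-3| = 3 (negative-definite)

3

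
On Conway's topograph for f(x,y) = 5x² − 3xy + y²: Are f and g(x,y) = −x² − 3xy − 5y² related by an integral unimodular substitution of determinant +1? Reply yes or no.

D₁ = -11, D₂ = -11
f: flip: (5,-3,1)→(1,3,5)
f: translate: b→1 (≡3 mod 2), so (1,3,5)→(1,1,3)
f: reduced (well bottom): (1,1,3) with a≤c, −a<b≤a
g is negative-definite; reduce −g:
−g: translate: b→1 (≡3 mod 2), so (1,3,5)→(1,1,3)
−g: reduced (well bottom): (1,1,3) with a≤c, −a<b≤a
flip sign back: reduced form of g is (-1,-1,-3)
reduced forms (1, 1, 3) vs (-1, -1, -3) ⇒ inequivalent

no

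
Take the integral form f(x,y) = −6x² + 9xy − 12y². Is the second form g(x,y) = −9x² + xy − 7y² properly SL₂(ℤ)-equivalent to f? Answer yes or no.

D₁ = -207, D₂ = -251
discriminants differ ⇒ not SL₂(ℤ)-equivalent

no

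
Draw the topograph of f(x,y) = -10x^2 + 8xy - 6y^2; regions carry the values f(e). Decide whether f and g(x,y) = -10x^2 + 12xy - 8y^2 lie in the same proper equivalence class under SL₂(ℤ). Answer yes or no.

D₁ = -176, D₂ = -176
f is negative-definite; reduce −f:
−f: flip: (10,-8,6)→(6,8,10)
−f: translate: b→-4 (≡8 mod 12), so (6,8,10)→(6,-4,8)
−f: reduced (well bottom): (6,-4,8) with a≤c, −a<b≤a
flip sign back: reduced form of f is (-6,4,-8)
g is negative-definite; reduce −g:
−g: translate: b→8 (≡-12 mod 20), so (10,-12,8)→(10,8,6)
−g: flip: (10,8,6)→(6,-8,10)
−g: translate: b→4 (≡-8 mod 12), so (6,-8,10)→(6,4,8)
−g: reduced (well bottom): (6,4,8) with a≤c, −a<b≤a
flip sign back: reduced form of g is (-6,-4,-8)
reduced forms (-6, 4, -8) vs (-6, -4, -8) ⇒ inequivalent

no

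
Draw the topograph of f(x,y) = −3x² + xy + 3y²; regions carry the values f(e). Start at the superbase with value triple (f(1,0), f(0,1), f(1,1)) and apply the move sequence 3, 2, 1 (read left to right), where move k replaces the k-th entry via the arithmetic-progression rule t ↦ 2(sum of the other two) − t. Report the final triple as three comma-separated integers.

start (-3,3,1) = (f(1,0),f(0,1),f(1,1))
replace slot 3: 2·((-3)+3) − 1 = -1 → (-3,3,-1)
replace slot 2: 2·((-3)+(-1)) − 3 = -11 → (-3,-11,-1)
replace slot 1: 2·((-11)+(-1)) − (-3) = -21 → (-21,-11,-1)

-21,-11,-1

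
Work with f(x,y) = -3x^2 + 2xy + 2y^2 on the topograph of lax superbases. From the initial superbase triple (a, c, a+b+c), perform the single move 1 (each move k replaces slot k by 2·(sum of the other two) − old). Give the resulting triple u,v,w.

start (-3,2,1) = (f(1,0),f(0,1),f(1,1))
replace slot 1: 2·(2+1) − (-3) = 9 → (9,2,1)

9,2,1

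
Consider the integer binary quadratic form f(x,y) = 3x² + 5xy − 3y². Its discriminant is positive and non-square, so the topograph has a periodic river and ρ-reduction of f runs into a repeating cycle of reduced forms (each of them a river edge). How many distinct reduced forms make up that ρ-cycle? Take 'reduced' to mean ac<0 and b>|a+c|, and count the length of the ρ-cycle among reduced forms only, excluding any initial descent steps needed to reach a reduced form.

D = 61, ⌊√D⌋ = 7
river: ρ → (-3,7,1)
river: ρ → (1,7,-3)
river: ρ → (-3,5,3)
river: ρ → (3,7,-1)
river: ρ → (-1,7,3)
river: ρ → (3,5,-3)
ρ-cycle length = 6 (tail of 0 descent steps not counted)

6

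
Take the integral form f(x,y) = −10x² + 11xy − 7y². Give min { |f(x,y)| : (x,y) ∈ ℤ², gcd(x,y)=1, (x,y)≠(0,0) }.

translate: b→9 (≡-11 mod 20), so (10,-11,7)→(10,9,6)
flip: (10,9,6)→(6,-9,10)
translate: b→3 (≡-9 mod 12), so (6,-9,10)→(6,3,7)
reduced (well bottom): (6,3,7) with a≤c, −a<b≤a
well minimum |f| = |-6| = 6 (negative-definite)

6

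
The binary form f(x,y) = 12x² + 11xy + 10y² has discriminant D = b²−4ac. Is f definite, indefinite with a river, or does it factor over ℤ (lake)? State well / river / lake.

D = b²−4ac = 11² − 4·12·10 = -359
D < 0 ⇒ definite ⇒ every region one sign ⇒ single well

well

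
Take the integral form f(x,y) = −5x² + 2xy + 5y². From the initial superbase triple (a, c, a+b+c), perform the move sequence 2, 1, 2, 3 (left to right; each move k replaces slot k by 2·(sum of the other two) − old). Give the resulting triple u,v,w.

start (-5,5,2) = (f(1,0),f(0,1),f(1,1))
replace slot 2: 2·((-5)+2) − 5 = -11 → (-5,-11,2)
replace slot 1: 2·((-11)+2) − (-5) = -13 → (-13,-11,2)
replace slot 2: 2·((-13)+2) − (-11) = -11 → (-13,-11,2)
replace slot 3: 2·((-13)+(-11)) − 2 = -50 → (-13,-11,-50)

-13,-11,-50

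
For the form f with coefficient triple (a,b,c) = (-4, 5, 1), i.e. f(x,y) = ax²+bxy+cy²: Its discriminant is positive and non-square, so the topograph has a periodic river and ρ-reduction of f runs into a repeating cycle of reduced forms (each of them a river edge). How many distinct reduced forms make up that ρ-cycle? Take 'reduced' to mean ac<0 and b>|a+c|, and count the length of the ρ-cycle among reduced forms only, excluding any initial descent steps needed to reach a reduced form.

D = 41, ⌊√D⌋ = 6
river: ρ → (1,5,-4)
river: ρ → (-4,3,2)
river: ρ → (2,5,-2)
river: ρ → (-2,3,4)
river: ρ → (4,5,-1)
river: ρ → (-1,5,4)
river: ρ → (4,3,-2)
river: ρ → (-2,5,2)
river: ρ → (2,3,-4)
river: ρ → (-4,5,1)
ρ-cycle length = 10 (tail of 0 descent steps not counted)

10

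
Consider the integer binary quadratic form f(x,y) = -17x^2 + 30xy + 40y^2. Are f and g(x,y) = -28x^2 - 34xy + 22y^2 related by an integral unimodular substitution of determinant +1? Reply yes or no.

D₁ = 3620, D₂ = 3620
river cycle of f (length 8): (40, 50, -7), (-7, 48, 47), (47, 46, -8), (-8, 50, 35), (35, 20, -23), (-23, 26, 32), (32, 38, -17), (-17, 30, 40)
river cycle of g (length 6): (22, 34, -28), (-28, 22, 28), (28, 34, -22), (-22, 54, 8), (8, 58, -8), (-8, 54, 22)
cycles differ ⇒ inequivalent

no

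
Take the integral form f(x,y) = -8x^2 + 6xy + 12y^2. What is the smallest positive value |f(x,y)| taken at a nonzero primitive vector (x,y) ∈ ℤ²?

river: ρ → (12,18,-2)
river: ρ → (-2,18,12)
river: ρ → (12,6,-8)
river: ρ → (-8,10,10)
river: ρ → (10,10,-8)
river: ρ → (-8,6,12)
closes: descent 0, river 6
min |a| on river = 2

2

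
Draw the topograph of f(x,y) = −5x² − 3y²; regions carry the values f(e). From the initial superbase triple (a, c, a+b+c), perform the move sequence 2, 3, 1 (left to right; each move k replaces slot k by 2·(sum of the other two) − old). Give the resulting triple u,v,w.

start (-5,-3,-8) = (f(1,0),f(0,1),f(1,1))
replace slot 2: 2·((-5)+(-8)) − (-3) = -23 → (-5,-23,-8)
replace slot 3: 2·((-5)+(-23)) − (-8) = -48 → (-5,-23,-48)
replace slot 1: 2·((-23)+(-48)) − (-5) = -137 → (-137,-23,-48)

-137,-23,-48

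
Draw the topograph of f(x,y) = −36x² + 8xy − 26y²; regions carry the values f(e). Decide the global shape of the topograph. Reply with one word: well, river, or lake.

D = b²−4ac = 8² − 4·(-36)·(-26) = -3680
D < 0 ⇒ definite ⇒ every region one sign ⇒ single well

well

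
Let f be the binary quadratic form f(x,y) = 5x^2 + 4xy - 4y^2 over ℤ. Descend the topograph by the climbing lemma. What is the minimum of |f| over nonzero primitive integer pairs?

river: ρ → (-4,4,5)
river: ρ → (5,6,-3)
river: ρ → (-3,6,5)
river: ρ → (5,4,-4)
closes: descent 0, river 4
min |a| on river = 3

3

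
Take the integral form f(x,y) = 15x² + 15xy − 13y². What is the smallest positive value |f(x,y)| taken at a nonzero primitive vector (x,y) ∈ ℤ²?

river: ρ → (-13,11,17)
river: ρ → (17,23,-7)
river: ρ → (-7,19,23)
river: ρ → (23,27,-3)
river: ρ → (-3,27,23)
river: ρ → (23,19,-7)
river: ρ → (-7,23,17)
river: ρ → (17,11,-13)
river: ρ → (-13,15,15)
river: ρ → (15,15,-13)
closes: descent 0, river 10
min |a| on river = 3

3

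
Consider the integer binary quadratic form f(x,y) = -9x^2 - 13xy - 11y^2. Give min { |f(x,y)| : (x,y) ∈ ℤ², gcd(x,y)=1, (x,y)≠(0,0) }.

translate: b→-5 (≡13 mod 18), so (9,13,11)→(9,-5,7)
flip: (9,-5,7)→(7,5,9)
reduced (well bottom): (7,5,9) with a≤c, −a<b≤a
well minimum |f| = |-7| = 7 (negative-definite)

7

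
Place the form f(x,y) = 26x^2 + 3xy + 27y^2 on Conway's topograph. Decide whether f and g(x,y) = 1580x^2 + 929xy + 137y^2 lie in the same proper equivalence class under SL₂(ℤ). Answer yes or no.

D₁ = -2799, D₂ = -2799
f: reduced (well bottom): (26,3,27) with a≤c, −a<b≤a
g: flip: (1580,929,137)→(137,-929,1580)
g: translate: b→-107 (≡-929 mod 274), so (137,-929,1580)→(137,-107,26)
g: flip: (137,-107,26)→(26,107,137)
g: translate: b→3 (≡107 mod 52), so (26,107,137)→(26,3,27)
g: reduced (well bottom): (26,3,27) with a≤c, −a<b≤a
reduced forms (26, 3, 27) vs (26, 3, 27) ⇒ equivalent

yes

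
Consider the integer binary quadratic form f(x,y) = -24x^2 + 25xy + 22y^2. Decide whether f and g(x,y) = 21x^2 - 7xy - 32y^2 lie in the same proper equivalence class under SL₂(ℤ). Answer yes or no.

D₁ = 2737, D₂ = 2737
river cycle of f (length 32): (22, 19, -27), (-27, 35, 14), (14, 49, -6), (-6, 47, 22), (22, 41, -12), (-12, 31, 37), (37, 43, -6), (-6, 41, 44), (44, 47, -3), (-3, 49, 28), … (22 more)
river cycle of g (length 30): (21, 35, -18), (-18, 37, 19), (19, 39, -16), (-16, 25, 33), (33, 41, -8), (-8, 39, 38), (38, 37, -9), (-9, 35, 42), (42, 49, -2), (-2, 51, 17), … (20 more)
cycles differ ⇒ inequivalent

no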